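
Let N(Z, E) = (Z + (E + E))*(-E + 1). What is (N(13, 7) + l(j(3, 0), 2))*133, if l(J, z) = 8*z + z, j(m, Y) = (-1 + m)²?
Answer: -19152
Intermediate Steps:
l(J, z) = 9*z
N(Z, E) = (1 - E)*(Z + 2*E) (N(Z, E) = (Z + 2*E)*(1 - E) = (1 - E)*(Z + 2*E))
(N(13, 7) + l(j(3, 0), 2))*133 = ((13 - 2*7² + 2*7 - 1*7*13) + 9*2)*133 = ((13 - 2*49 + 14 - 91) + 18)*133 = ((13 - 98 + 14 - 91) + 18)*133 = (-162 + 18)*133 = -144*133 = -19152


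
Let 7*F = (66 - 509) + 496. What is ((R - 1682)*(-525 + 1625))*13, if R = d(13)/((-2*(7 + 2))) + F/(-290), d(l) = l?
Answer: -43963651160/1827 ≈ -2.4063e+7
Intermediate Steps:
F = 53/7 (F = ((66 - 509) + 496)/7 = (-443 + 496)/7 = (1/7)*53 = 53/7 ≈ 7.5714)
R = -6836/9135 (R = 13/((-2*(7 + 2))) + (53/7)/(-290) = 13/((-2*9)) + (53/7)*(-1/290) = 13/(-18) - 53/2030 = 13*(-1/18) - 53/2030 = -13/18 - 53/2030 = -6836/9135 ≈ -0.74833)
((R - 1682)*(-525 + 1625))*13 = ((-6836/9135 - 1682)*(-525 + 1625))*13 = -15371906/9135*1100*13 = -3381819320/1827*13 = -43963651160/1827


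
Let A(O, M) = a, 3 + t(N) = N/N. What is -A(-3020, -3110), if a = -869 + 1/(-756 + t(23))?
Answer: 658703/758 ≈ 869.00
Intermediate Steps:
t(N) = -2 (t(N) = -3 + N/N = -3 + 1 = -2)
a = -658703/758 (a = -869 + 1/(-756 - 2) = -869 + 1/(-758) = -869 - 1/758 = -658703/758 ≈ -869.00)
A(O, M) = -658703/758
-A(-3020, -3110) = -1*(-658703/758) = 658703/758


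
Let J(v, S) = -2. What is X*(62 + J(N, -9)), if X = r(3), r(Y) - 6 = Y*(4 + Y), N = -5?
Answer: 1620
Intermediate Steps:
r(Y) = 6 + Y*(4 + Y)
X = 27 (X = 6 + 3**2 + 4*3 = 6 + 9 + 12 = 27)
X*(62 + J(N, -9)) = 27*(62 - 2) = 27*60 = 1620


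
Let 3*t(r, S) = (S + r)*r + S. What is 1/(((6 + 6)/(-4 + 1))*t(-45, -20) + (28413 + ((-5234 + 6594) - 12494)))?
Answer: 3/40217 ≈ 7.4595e-5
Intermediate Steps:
t(r, S) = S/3 + r*(S + r)/3 (t(r, S) = ((S + r)*r + S)/3 = (r*(S + r) + S)/3 = (S + r*(S + r))/3 = S/3 + r*(S + r)/3)
1/(((6 + 6)/(-4 + 1))*t(-45, -20) + (28413 + ((-5234 + 6594) - 12494))) = 1/(((6 + 6)/(-4 + 1))*((1/3)*(-20) + (1/3)*(-45)**2 + (1/3)*(-20)*(-45)) + (28413 + ((-5234 + 6594) - 12494))) = 1/((12/(-3))*(-20/3 + (1/3)*2025 + 300) + (28413 + (1360 - 12494))) = 1/((12*(-1/3))*(-20/3 + 675 + 300) + (28413 - 11134)) = 1/(-4*2905/3 + 17279) = 1/(-11620/3 + 17279) = 1/(40217/3) = 3/40217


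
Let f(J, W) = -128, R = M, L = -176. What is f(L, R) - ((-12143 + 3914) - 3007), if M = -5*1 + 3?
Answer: 11108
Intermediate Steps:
M = -2 (M = -5 + 3 = -2)
R = -2
f(L, R) - ((-12143 + 3914) - 3007) = -128 - ((-12143 + 3914) - 3007) = -128 - (-8229 - 3007) = -128 - 1*(-11236) = -128 + 11236 = 11108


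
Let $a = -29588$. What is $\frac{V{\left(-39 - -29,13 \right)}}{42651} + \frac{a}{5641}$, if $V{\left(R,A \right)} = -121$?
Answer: $- \frac{1262640349}{240594291} \approx -5.248$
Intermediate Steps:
$\frac{V{\left(-39 - -29,13 \right)}}{42651} + \frac{a}{5641} = - \frac{121}{42651} - \frac{29588}{5641} = - \frac{1262640349}{240594291}$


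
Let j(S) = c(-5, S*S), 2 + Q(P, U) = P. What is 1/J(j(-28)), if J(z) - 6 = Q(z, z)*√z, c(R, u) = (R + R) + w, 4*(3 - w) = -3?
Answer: 128/9843 + 440*I/9843 ≈ 0.013004 + 0.044702*I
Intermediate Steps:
w = 15/4 (w = 3 - ¼*(-3) = 3 + ¾ = 15/4 ≈ 3.7500)
Q(P, U) = -2 + P
c(R, u) = 15/4 + 2*R (c(R, u) = (R + R) + 15/4 = 2*R + 15/4 = 15/4 + 2*R)
j(S) = -25/4 (j(S) = 15/4 + 2*(-5) = 15/4 - 10 = -25/4)
J(z) = 6 + √z*(-2 + z) (J(z) = 6 + (-2 + z)*√z = 6 + √z*(-2 + z))
1/J(j(-28)) = 1/(6 + √(-25/4)*(-2 - 25/4)) = 1/(6 + (5*I/2)*(-33/4)) = 1/(6 - 165*I/8) = 64*(6 + 165*I/8)/29529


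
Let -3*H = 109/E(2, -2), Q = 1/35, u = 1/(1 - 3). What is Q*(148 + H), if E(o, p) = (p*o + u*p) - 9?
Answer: 5437/1260 ≈ 4.3151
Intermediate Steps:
u = -½ (u = 1/(-2) = -½ ≈ -0.50000)
E(o, p) = -9 - p/2 + o*p (E(o, p) = (p*o - p/2) - 9 = (o*p - p/2) - 9 = (-p/2 + o*p) - 9 = -9 - p/2 + o*p)
Q = 1/35 ≈ 0.028571
H = 109/36 (H = -109/(3*(-9 - ½*(-2) + 2*(-2))) = -109/(3*(-9 + 1 - 4)) = -109/(3*(-12)) = -109*(-1)/(3*12) = -⅓*(-109/12) = 109/36 ≈ 3.0278)
Q*(148 + H) = (148 + 109/36)/35 = (1/35)*(5437/36) = 5437/1260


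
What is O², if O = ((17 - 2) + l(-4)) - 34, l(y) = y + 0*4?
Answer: 529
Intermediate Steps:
l(y) = y (l(y) = y + 0 = y)
O = -23 (O = ((17 - 2) - 4) - 34 = (15 - 4) - 34 = 11 - 34 = -23)
O² = (-23)² = 529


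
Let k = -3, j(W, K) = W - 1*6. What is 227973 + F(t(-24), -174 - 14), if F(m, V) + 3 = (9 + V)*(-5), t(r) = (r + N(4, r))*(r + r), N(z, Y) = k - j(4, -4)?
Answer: 228865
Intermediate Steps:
j(W, K) = -6 + W (j(W, K) = W - 6 = -6 + W)
N(z, Y) = -1 (N(z, Y) = -3 - (-6 + 4) = -3 - 1*(-2) = -3 + 2 = -1)
t(r) = 2*r*(-1 + r) (t(r) = (r - 1)*(r + r) = (-1 + r)*(2*r) = 2*r*(-1 + r))
F(m, V) = -48 - 5*V (F(m, V) = -3 + (9 + V)*(-5) = -3 + (-45 - 5*V) = -48 - 5*V)
227973 + F(t(-24), -174 - 14) = 227973 + (-48 - 5*(-174 - 14)) = 227973 + (-48 - 5*(-188)) = 227973 + (-48 + 940) = 227973 + 892 = 228865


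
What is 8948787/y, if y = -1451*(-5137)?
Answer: 8948787/7453787 ≈ 1.2006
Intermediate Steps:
y = 7453787
8948787/y = 8948787/7453787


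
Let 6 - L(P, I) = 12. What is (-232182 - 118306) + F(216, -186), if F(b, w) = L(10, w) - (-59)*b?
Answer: -337750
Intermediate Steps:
L(P, I) = -6 (L(P, I) = 6 - 1*12 = 6 - 12 = -6)
F(b, w) = -6 + 59*b (F(b, w) = -6 - (-59)*b = -6 + 59*b)
(-232182 - 118306) + F(216, -186) = (-232182 - 118306) + (-6 + 59*216) = -350488 + (-6 + 12744) = -350488 + 12738 = -337750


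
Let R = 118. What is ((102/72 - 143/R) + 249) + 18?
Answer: 189181/708 ≈ 267.20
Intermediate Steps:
((102/72 - 143/R) + 249) + 18 = ((102/72 - 143/118) + 249) + 18 = ((102*(1/72) - 143*1/118) + 249) + 18 = ((17/12 - 143/118) + 249) + 18 = (145/708 + 249) + 18 = 176437/708 + 18 = 189181/708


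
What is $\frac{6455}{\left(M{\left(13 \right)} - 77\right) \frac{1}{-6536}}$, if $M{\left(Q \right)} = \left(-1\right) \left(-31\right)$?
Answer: $\frac{21094940}{23} \approx 9.1717 \cdot 10^{5}$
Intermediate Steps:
$M{\left(Q \right)} = 31$
$\frac{6455}{\left(M{\left(13 \right)} - 77\right) \frac{1}{-6536}} = \frac{6455}{\left(31 - 77\right) \frac{1}{-6536}} = \frac{6455}{\left(31 - 77\right) \left(- \frac{1}{6536}\right)} = \frac{6455}{\left(-46\right) \left(- \frac{1}{6536}\right)} = \frac{6455}{\frac{23}{3268}} = 6455 \cdot \frac{3268}{23} = \frac{21094940}{23}$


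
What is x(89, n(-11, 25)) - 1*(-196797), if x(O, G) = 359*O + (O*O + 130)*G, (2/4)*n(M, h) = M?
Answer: 51626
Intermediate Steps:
n(M, h) = 2*M
x(O, G) = 359*O + G*(130 + O**2) (x(O, G) = 359*O + (O**2 + 130)*G = 359*O + (130 + O**2)*G = 359*O + G*(130 + O**2))
x(89, n(-11, 25)) - 1*(-196797) = (130*(2*(-11)) + 359*89 + (2*(-11))*89**2) - 1*(-196797) = (130*(-22) + 31951 - 22*7921) + 196797 = (-2860 + 31951 - 174262) + 196797 = -145171 + 196797 = 51626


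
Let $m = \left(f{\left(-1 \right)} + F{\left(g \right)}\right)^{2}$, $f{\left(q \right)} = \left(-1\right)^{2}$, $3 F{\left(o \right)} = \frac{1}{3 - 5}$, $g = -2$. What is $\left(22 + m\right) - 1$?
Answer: $\frac{781}{36} \approx 21.694$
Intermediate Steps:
$F{\left(o \right)} = - \frac{1}{6}$ ($F{\left(o \right)} = \frac{1}{3 \left(3 - 5\right)} = \frac{1}{3 \left(-2\right)} = \frac{1}{3} \left(- \frac{1}{2}\right) = - \frac{1}{6}$)
$f{\left(q \right)} = 1$
$m = \frac{25}{36}$ ($m = \left(1 - \frac{1}{6}\right)^{2} = \left(\frac{5}{6}\right)^{2} = \frac{25}{36} \approx 0.69444$)
$\left(22 + m\right) - 1 = \left(22 + \frac{25}{36}\right) - 1 = \frac{817}{36} - 1 = \frac{781}{36}$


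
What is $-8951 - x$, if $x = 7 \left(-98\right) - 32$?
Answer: $-8233$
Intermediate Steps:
$x = -718$ ($x = -686 - 32 = -718$)
$-8951 - x = -8951 - -718 = -8951 + 718 = -8233$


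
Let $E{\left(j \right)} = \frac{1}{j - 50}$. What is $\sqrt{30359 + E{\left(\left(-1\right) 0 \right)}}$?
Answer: $\frac{3 \sqrt{337322}}{10} \approx 174.24$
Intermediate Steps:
$E{\left(j \right)} = \frac{1}{-50 + j}$
$\sqrt{30359 + E{\left(\left(-1\right) 0 \right)}} = \sqrt{30359 + \frac{1}{-50 - 0}} = \sqrt{30359 + \frac{1}{-50 + 0}} = \sqrt{30359 + \frac{1}{-50}} = \sqrt{30359 - \frac{1}{50}} = \sqrt{\frac{1517949}{50}} = \frac{3 \sqrt{337322}}{10}$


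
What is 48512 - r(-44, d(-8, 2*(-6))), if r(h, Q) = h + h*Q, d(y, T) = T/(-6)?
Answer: 48644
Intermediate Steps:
d(y, T) = -T/6 (d(y, T) = T*(-⅙) = -T/6)
r(h, Q) = h + Q*h
48512 - r(-44, d(-8, 2*(-6))) = 48512 - (-44)*(1 - (-6)/3) = 48512 - (-44)*(1 - ⅙*(-12)) = 48512 - (-44)*(1 + 2) = 48512 - (-44)*3 = 48512 - 1*(-132) = 48512 + 132 = 48644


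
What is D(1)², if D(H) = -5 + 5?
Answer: 0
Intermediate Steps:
D(H) = 0
D(1)² = 0² = 0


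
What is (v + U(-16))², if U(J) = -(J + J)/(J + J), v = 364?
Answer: 131769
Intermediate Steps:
U(J) = -1 (U(J) = -2*J/(2*J) = -2*J*1/(2*J) = -1*1 = -1)
(v + U(-16))² = (364 - 1)² = 363² = 131769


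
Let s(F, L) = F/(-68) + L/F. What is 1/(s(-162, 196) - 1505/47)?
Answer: -129438/3993007 ≈ -0.032416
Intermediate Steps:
s(F, L) = -F/68 + L/F (s(F, L) = F*(-1/68) + L/F = -F/68 + L/F)
1/(s(-162, 196) - 1505/47) = 1/((-1/68*(-162) + 196/(-162)) - 1505/47) = 1/((81/34 + 196*(-1/162)) - 1505/47) = 1/((81/34 - 98/81) - 301*5/47) = 1/(3229/2754 - 1505/47) = 1/(-3993007/129438) = -129438/3993007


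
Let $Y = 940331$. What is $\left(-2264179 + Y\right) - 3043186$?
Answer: $-4367034$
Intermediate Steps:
$\left(-2264179 + Y\right) - 3043186 = \left(-2264179 + 940331\right) - 3043186 = -1323848 - 3043186 = -4367034$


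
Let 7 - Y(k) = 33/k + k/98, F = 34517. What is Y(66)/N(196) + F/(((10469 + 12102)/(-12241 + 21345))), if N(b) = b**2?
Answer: 1183051130085865/84974578528 ≈ 13922.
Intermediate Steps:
Y(k) = 7 - 33/k - k/98 (Y(k) = 7 - (33/k + k/98) = 7 + (-33/k - k/98) = 7 - 33/k - k/98)
Y(66)/N(196) + F/(((10469 + 12102)/(-12241 + 21345))) = (7 - 33/66 - 1/98*66)/(196**2) + 34517/(((10469 + 12102)/(-12241 + 21345))) = (7 - 33*1/66 - 33/49)/38416 + 34517/((22571/9104)) = (7 - 1/2 - 33/49)*(1/38416) + 34517/((22571*(1/9104))) = (571/98)*(1/38416) + 34517/(22571/9104) = 571/3764768 + 34517*(9104/22571) = 571/3764768 + 314242768/22571 = 1183051130085865/84974578528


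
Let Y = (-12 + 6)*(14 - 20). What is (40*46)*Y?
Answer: 66240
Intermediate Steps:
Y = 36 (Y = -6*(-6) = 36)
(40*46)*Y = (40*46)*36 = 1840*36 = 66240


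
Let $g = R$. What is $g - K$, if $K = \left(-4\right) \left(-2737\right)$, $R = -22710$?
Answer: $-33658$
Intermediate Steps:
$K = 10948$
$g = -22710$
$g - K = -22710 - 10948 = -33658$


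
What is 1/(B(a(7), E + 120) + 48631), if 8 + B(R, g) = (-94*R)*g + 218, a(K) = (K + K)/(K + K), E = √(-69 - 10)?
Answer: 37561/1411526765 + 94*I*√79/1411526765 ≈ 2.661e-5 + 5.9191e-7*I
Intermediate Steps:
E = I*√79 (E = √(-79) = I*√79 ≈ 8.8882*I)
a(K) = 1 (a(K) = (2*K)/((2*K)) = (2*K)*(1/(2*K)) = 1)
B(R, g) = 210 - 94*R*g (B(R, g) = -8 + ((-94*R)*g + 218) = -8 + (-94*R*g + 218) = -8 + (218 - 94*R*g) = 210 - 94*R*g)
1/(B(a(7), E + 120) + 48631) = 1/((210 - 94*1*(I*√79 + 120)) + 48631) = 1/((210 - 94*1*(120 + I*√79)) + 48631) = 1/((210 + (-11280 - 94*I*√79)) + 48631) = 1/((-11070 - 94*I*√79) + 48631) = 1/(37561 - 94*I*√79)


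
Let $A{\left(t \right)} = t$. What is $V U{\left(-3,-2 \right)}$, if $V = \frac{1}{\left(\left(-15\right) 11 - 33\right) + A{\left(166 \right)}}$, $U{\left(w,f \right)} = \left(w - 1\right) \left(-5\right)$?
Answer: $- \frac{5}{8} \approx -0.625$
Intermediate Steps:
$U{\left(w,f \right)} = 5 - 5 w$ ($U{\left(w,f \right)} = \left(-1 + w\right) \left(-5\right) = 5 - 5 w$)
$V = - \frac{1}{32}$ ($V = \frac{1}{\left(\left(-15\right) 11 - 33\right) + 166} = \frac{1}{\left(-165 - 33\right) + 166} = \frac{1}{-198 + 166} = \frac{1}{-32} = - \frac{1}{32} \approx -0.03125$)
$V U{\left(-3,-2 \right)} = - \frac{5 - -15}{32} = - \frac{5 + 15}{32} = \left(- \frac{1}{32}\right) 20 = - \frac{5}{8}$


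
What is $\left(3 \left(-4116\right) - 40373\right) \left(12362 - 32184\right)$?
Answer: $1045035662$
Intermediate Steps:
$\left(3 \left(-4116\right) - 40373\right) \left(12362 - 32184\right) = \left(-12348 - 40373\right) \left(-19822\right) = \left(-52721\right) \left(-19822\right) = 1045035662$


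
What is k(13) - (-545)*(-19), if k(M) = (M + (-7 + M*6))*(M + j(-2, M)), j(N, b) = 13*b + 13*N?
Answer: 2749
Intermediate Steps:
j(N, b) = 13*N + 13*b
k(M) = (-26 + 14*M)*(-7 + 7*M) (k(M) = (M + (-7 + M*6))*(M + (13*(-2) + 13*M)) = (M + (-7 + 6*M))*(M + (-26 + 13*M)) = (-7 + 7*M)*(-26 + 14*M) = (-26 + 14*M)*(-7 + 7*M))
k(13) - (-545)*(-19) = (182 - 280*13 + 98*13**2) - (-545)*(-19) = (182 - 3640 + 98*169) - 1*10355 = (182 - 3640 + 16562) - 10355 = 13104 - 10355 = 2749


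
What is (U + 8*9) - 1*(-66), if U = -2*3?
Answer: 132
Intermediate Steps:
U = -6
(U + 8*9) - 1*(-66) = (-6 + 8*9) - 1*(-66) = (-6 + 72) + 66 = 66 + 66 = 132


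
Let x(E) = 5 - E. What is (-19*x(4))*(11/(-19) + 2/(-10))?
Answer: 74/5 ≈ 14.800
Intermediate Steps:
(-19*x(4))*(11/(-19) + 2/(-10)) = (-19*(5 - 1*4))*(11/(-19) + 2/(-10)) = (-19*(5 - 4))*(11*(-1/19) + 2*(-1/10)) = (-19*1)*(-11/19 - 1/5) = -19*(-74/95) = 74/5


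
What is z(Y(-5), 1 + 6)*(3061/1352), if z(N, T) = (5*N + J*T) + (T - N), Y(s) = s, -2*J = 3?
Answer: -143867/2704 ≈ -53.205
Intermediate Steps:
J = -3/2 (J = -½*3 = -3/2 ≈ -1.5000)
z(N, T) = 4*N - T/2 (z(N, T) = (5*N - 3*T/2) + (T - N) = 4*N - T/2)
z(Y(-5), 1 + 6)*(3061/1352) = (4*(-5) - (1 + 6)/2)*(3061/1352) = (-20 - ½*7)*(3061*(1/1352)) = (-20 - 7/2)*(3061/1352) = -47/2*3061/1352 = -143867/2704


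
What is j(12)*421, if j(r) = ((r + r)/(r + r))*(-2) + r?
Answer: 4210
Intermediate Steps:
j(r) = -2 + r (j(r) = ((2*r)/((2*r)))*(-2) + r = ((2*r)*(1/(2*r)))*(-2) + r = 1*(-2) + r = -2 + r)
j(12)*421 = (-2 + 12)*421 = 10*421 = 4210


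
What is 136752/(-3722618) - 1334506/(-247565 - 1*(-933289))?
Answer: -1265407546289/638172126358 ≈ -1.9829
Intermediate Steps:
136752/(-3722618) - 1334506/(-247565 - 1*(-933289)) = 136752*(-1/3722618) - 1334506/(-247565 + 933289) = -68376/1861309 - 1334506/685724 = -68376/1861309 - 1334506*1/685724 = -68376/1861309 - 667253/342862 = -1265407546289/638172126358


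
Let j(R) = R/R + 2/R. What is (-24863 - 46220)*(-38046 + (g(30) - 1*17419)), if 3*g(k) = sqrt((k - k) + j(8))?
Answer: 3942618595 - 71083*sqrt(5)/6 ≈ 3.9426e+9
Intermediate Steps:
j(R) = 1 + 2/R
g(k) = sqrt(5)/6 (g(k) = sqrt((k - k) + (2 + 8)/8)/3 = sqrt(0 + (1/8)*10)/3 = sqrt(0 + 5/4)/3 = sqrt(5/4)/3 = (sqrt(5)/2)/3 = sqrt(5)/6)
(-24863 - 46220)*(-38046 + (g(30) - 1*17419)) = (-24863 - 46220)*(-38046 + (sqrt(5)/6 - 1*17419)) = -71083*(-38046 + (sqrt(5)/6 - 17419)) = -71083*(-38046 + (-17419 + sqrt(5)/6)) = -71083*(-55465 + sqrt(5)/6) = 3942618595 - 71083*sqrt(5)/6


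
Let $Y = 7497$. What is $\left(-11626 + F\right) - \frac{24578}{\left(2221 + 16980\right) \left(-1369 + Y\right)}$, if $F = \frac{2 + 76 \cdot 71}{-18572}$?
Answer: $- \frac{3175795112419847}{273156344552} \approx -11626.0$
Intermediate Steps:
$F = - \frac{2699}{9286}$ ($F = \left(2 + 5396\right) \left(- \frac{1}{18572}\right) = 5398 \left(- \frac{1}{18572}\right) = - \frac{2699}{9286} \approx -0.29065$)
$\left(-11626 + F\right) - \frac{24578}{\left(2221 + 16980\right) \left(-1369 + Y\right)} = \left(-11626 - \frac{2699}{9286}\right) - \frac{24578}{\left(2221 + 16980\right) \left(-1369 + 7497\right)} = - \frac{107961735}{9286} - \frac{24578}{19201 \cdot 6128} = - \frac{107961735}{9286} - \frac{24578}{117663728} = - \frac{107961735}{9286} - \frac{12289}{58831864} = - \frac{3175795112419847}{273156344552}$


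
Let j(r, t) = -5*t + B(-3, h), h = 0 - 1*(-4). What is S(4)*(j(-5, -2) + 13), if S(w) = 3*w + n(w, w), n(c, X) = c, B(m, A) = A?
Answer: 432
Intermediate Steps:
h = 4 (h = 0 + 4 = 4)
j(r, t) = 4 - 5*t (j(r, t) = -5*t + 4 = 4 - 5*t)
S(w) = 4*w (S(w) = 3*w + w = 4*w)
S(4)*(j(-5, -2) + 13) = (4*4)*((4 - 5*(-2)) + 13) = 16*((4 + 10) + 13) = 16*(14 + 13) = 16*27 = 432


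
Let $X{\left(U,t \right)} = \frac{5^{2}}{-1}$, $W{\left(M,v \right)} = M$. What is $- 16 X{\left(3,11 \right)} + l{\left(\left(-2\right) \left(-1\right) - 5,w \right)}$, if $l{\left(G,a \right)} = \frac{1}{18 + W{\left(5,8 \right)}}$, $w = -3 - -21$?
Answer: $\frac{9201}{23} \approx 400.04$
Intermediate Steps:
$w = 18$ ($w = -3 + 21 = 18$)
$X{\left(U,t \right)} = -25$ ($X{\left(U,t \right)} = 25 \left(-1\right) = -25$)
$l{\left(G,a \right)} = \frac{1}{23}$ ($l{\left(G,a \right)} = \frac{1}{18 + 5} = \frac{1}{23}$)
$- 16 X{\left(3,11 \right)} + l{\left(\left(-2\right) \left(-1\right) - 5,w \right)} = \left(-16\right) \left(-25\right) + \frac{1}{23} = 400 + \frac{1}{23} = \frac{9201}{23}$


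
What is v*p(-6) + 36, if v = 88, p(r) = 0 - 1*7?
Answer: -580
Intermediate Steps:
p(r) = -7 (p(r) = 0 - 7 = -7)
v*p(-6) + 36 = 88*(-7) + 36 = -616 + 36 = -580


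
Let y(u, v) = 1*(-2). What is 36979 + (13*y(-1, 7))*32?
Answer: 36147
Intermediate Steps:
y(u, v) = -2
36979 + (13*y(-1, 7))*32 = 36979 + (13*(-2))*32 = 36979 - 26*32 = 36979 - 832 = 36147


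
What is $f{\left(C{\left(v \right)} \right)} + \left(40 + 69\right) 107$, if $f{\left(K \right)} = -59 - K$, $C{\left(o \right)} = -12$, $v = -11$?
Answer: $11616$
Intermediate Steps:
$f{\left(C{\left(v \right)} \right)} + \left(40 + 69\right) 107 = \left(-59 - -12\right) + \left(40 + 69\right) 107 = \left(-59 + 12\right) + 109 \cdot 107 = -47 + 11663 = 11616$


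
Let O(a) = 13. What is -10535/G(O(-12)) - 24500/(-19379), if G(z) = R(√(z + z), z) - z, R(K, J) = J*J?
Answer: -200335765/3023124 ≈ -66.268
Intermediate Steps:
R(K, J) = J²
G(z) = z² - z
-10535/G(O(-12)) - 24500/(-19379) = -10535*1/(13*(-1 + 13)) - 24500/(-19379) = -10535/(13*12) - 24500*(-1/19379) = -10535/156 + 24500/19379 = -200335765/3023124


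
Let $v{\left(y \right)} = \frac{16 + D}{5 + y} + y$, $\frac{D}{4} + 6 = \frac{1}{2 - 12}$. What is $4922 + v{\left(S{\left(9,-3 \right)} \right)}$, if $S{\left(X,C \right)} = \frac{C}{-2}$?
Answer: $\frac{639887}{130} \approx 4922.2$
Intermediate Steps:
$D = - \frac{122}{5}$ ($D = -24 + \frac{4}{2 - 12} = -24 + \frac{4}{-10} = -24 + 4 \left(- \frac{1}{10}\right) = -24 - \frac{2}{5} = - \frac{122}{5} \approx -24.4$)
$S{\left(X,C \right)} = - \frac{C}{2}$ ($S{\left(X,C \right)} = C \left(- \frac{1}{2}\right) = - \frac{C}{2}$)
$v{\left(y \right)} = y - \frac{42}{5 \left(5 + y\right)}$ ($v{\left(y \right)} = \frac{16 - \frac{122}{5}}{5 + y} + y = - \frac{42}{5 \left(5 + y\right)} + y = y - \frac{42}{5 \left(5 + y\right)}$)
$4922 + v{\left(S{\left(9,-3 \right)} \right)} = 4922 + \frac{- \frac{42}{5} + \left(\left(- \frac{1}{2}\right) \left(-3\right)\right)^{2} + 5 \left(\left(- \frac{1}{2}\right) \left(-3\right)\right)}{5 - - \frac{3}{2}} = 4922 + \frac{- \frac{42}{5} + \left(\frac{3}{2}\right)^{2} + 5 \cdot \frac{3}{2}}{5 + \frac{3}{2}} = 4922 + \frac{- \frac{42}{5} + \frac{9}{4} + \frac{15}{2}}{\frac{13}{2}} = 4922 + \frac{2}{13} \cdot \frac{27}{20} = 4922 + \frac{27}{130} = \frac{639887}{130}$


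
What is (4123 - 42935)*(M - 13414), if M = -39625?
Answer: 2058549668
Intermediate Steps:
(4123 - 42935)*(M - 13414) = (4123 - 42935)*(-39625 - 13414) = -38812*(-53039) = 2058549668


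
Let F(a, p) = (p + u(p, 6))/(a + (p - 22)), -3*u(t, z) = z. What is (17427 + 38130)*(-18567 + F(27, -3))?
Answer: -2063331423/2 ≈ -1.0317e+9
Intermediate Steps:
u(t, z) = -z/3
F(a, p) = (-2 + p)/(-22 + a + p) (F(a, p) = (p - ⅓*6)/(a + (p - 22)) = (p - 2)/(a + (-22 + p)) = (-2 + p)/(-22 + a + p))
(17427 + 38130)*(-18567 + F(27, -3)) = (17427 + 38130)*(-18567 + (-2 - 3)/(-22 + 27 - 3)) = 55557*(-18567 - 5/2) = 55557*(-37139/2) = -2063331423/2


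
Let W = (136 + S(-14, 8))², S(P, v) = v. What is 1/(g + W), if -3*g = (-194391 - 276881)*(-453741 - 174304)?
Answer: -3/295979961032 ≈ -1.0136e-11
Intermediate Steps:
g = -295980023240/3 (g = -(-194391 - 276881)*(-453741 - 174304)/3 = -(-471272)*(-628045)/3 = -⅓*295980023240 = -295980023240/3 ≈ -9.8660e+10)
W = 20736 (W = (136 + 8)² = 144² = 20736)
1/(g + W) = 1/(-295980023240/3 + 20736) = 1/(-295979961032/3) = -3/295979961032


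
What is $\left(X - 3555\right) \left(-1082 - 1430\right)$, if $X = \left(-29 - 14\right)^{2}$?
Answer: $4285472$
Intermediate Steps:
$X = 1849$ ($X = \left(-43\right)^{2} = 1849$)
$\left(X - 3555\right) \left(-1082 - 1430\right) = \left(1849 - 3555\right) \left(-1082 - 1430\right) = \left(-1706\right) \left(-2512\right) = 4285472$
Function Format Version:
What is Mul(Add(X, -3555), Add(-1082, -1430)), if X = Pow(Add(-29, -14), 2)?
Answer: 4285472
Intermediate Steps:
X = 1849 (X = Pow(-43, 2) = 1849)
Mul(Add(X, -3555), Add(-1082, -1430)) = Mul(Add(1849, -3555), Add(-1082, -1430)) = Mul(-1706, -2512) = 4285472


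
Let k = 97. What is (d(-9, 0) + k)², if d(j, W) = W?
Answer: 9409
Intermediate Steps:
(d(-9, 0) + k)² = (0 + 97)² = 97² = 9409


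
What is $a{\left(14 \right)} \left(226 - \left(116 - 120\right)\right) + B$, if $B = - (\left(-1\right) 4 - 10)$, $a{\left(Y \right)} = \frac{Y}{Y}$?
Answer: $244$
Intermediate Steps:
$a{\left(Y \right)} = 1$
$B = 14$ ($B = - (-4 - 10) = \left(-1\right) \left(-14\right) = 14$)
$a{\left(14 \right)} \left(226 - \left(116 - 120\right)\right) + B = 1 \left(226 - \left(116 - 120\right)\right) + 14 = 1 \left(226 - -4\right) + 14 = 1 \left(226 + 4\right) + 14 = 1 \cdot 230 + 14 = 230 + 14 = 244$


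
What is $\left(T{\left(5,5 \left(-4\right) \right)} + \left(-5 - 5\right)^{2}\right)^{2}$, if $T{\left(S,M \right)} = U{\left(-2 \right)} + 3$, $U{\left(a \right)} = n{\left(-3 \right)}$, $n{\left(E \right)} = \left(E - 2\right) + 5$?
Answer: $10609$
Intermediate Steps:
$n{\left(E \right)} = 3 + E$ ($n{\left(E \right)} = \left(-2 + E\right) + 5 = 3 + E$)
$U{\left(a \right)} = 0$ ($U{\left(a \right)} = 3 - 3 = 0$)
$T{\left(S,M \right)} = 3$ ($T{\left(S,M \right)} = 0 + 3 = 3$)
$\left(T{\left(5,5 \left(-4\right) \right)} + \left(-5 - 5\right)^{2}\right)^{2} = \left(3 + \left(-5 - 5\right)^{2}\right)^{2} = \left(3 + \left(-10\right)^{2}\right)^{2} = \left(3 + 100\right)^{2} = 103^{2} = 10609$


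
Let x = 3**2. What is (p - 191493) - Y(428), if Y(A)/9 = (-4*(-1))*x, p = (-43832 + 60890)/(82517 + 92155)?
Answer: -5584173661/29112 ≈ -1.9182e+5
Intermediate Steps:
p = 2843/29112 (p = 17058/174672 = 17058*(1/174672) = 2843/29112 ≈ 0.097657)
x = 9
Y(A) = 324 (Y(A) = 9*(-4*(-1)*9) = 9*(4*9) = 9*36 = 324)
(p - 191493) - Y(428) = (2843/29112 - 191493) - 1*324 = -5574741373/29112 - 324 = -5584173661/29112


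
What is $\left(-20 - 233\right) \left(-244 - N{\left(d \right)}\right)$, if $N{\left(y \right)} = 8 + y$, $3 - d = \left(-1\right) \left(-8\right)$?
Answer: $62491$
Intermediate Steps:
$d = -5$ ($d = 3 - \left(-1\right) \left(-8\right) = 3 - 8 = -5$)
$\left(-20 - 233\right) \left(-244 - N{\left(d \right)}\right) = \left(-20 - 233\right) \left(-244 - \left(8 - 5\right)\right) = - 253 \left(-244 - 3\right) = \left(-253\right) \left(-247\right) = 62491$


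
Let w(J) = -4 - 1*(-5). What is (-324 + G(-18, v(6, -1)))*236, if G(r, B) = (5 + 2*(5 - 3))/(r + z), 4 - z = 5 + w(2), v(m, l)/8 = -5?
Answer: -382851/5 ≈ -76570.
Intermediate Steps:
w(J) = 1 (w(J) = -4 + 5 = 1)
v(m, l) = -40 (v(m, l) = 8*(-5) = -40)
z = -2 (z = 4 - (5 + 1) = 4 - 1*6 = 4 - 6 = -2)
G(r, B) = 9/(-2 + r) (G(r, B) = (5 + 2*(5 - 3))/(r - 2) = (5 + 2*2)/(-2 + r) = (5 + 4)/(-2 + r) = 9/(-2 + r))
(-324 + G(-18, v(6, -1)))*236 = (-324 + 9/(-2 - 18))*236 = (-324 + 9/(-20))*236 = (-324 + 9*(-1/20))*236 = (-324 - 9/20)*236 = -6489/20*236 = -382851/5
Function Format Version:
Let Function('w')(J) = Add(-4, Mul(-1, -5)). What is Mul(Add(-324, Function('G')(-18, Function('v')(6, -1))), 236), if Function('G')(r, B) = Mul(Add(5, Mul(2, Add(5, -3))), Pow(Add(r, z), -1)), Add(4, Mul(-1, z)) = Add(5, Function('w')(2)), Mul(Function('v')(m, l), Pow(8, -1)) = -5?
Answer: Rational(-382851, 5) ≈ -76570.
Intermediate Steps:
Function('w')(J) = 1 (Function('w')(J) = Add(-4, 5) = 1)
Function('v')(m, l) = -40 (Function('v')(m, l) = Mul(8, -5) = -40)
z = -2 (z = Add(4, Mul(-1, Add(5, 1))) = Add(4, Mul(-1, 6)) = Add(4, -6) = -2)
Function('G')(r, B) = Mul(9, Pow(Add(-2, r), -1)) (Function('G')(r, B) = Mul(Add(5, Mul(2, Add(5, -3))), Pow(Add(r, -2), -1)) = Mul(Add(5, Mul(2, 2)), Pow(Add(-2, r), -1)) = Mul(Add(5, 4), Pow(Add(-2, r), -1)) = Mul(9, Pow(Add(-2, r), -1)))
Mul(Add(-324, Function('G')(-18, Function('v')(6, -1))), 236) = Mul(Add(-324, Mul(9, Pow(Add(-2, -18), -1))), 236) = Mul(Add(-324, Mul(9, Pow(-20, -1))), 236) = Mul(Add(-324, Mul(9, Rational(-1, 20))), 236) = Mul(Add(-324, Rational(-9, 20)), 236) = Mul(Rational(-6489, 20), 236) = Rational(-382851, 5)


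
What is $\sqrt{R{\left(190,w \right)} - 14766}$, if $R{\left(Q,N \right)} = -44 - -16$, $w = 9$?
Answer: $i \sqrt{14794} \approx 121.63 i$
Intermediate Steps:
$R{\left(Q,N \right)} = -28$ ($R{\left(Q,N \right)} = -44 + 16 = -28$)
$\sqrt{R{\left(190,w \right)} - 14766} = \sqrt{-28 - 14766} = \sqrt{-14794} = i \sqrt{14794}$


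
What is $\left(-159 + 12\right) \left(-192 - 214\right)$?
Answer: $59682$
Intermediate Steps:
$\left(-159 + 12\right) \left(-192 - 214\right) = \left(-147\right) \left(-406\right) = 59682$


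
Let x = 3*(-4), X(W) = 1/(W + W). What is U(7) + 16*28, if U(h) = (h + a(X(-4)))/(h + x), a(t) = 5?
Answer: 2228/5 ≈ 445.60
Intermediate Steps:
X(W) = 1/(2*W)
x = -12
U(h) = (5 + h)/(-12 + h) (U(h) = (h + 5)/(h - 12) = (5 + h)/(-12 + h))
U(7) + 16*28 = (5 + 7)/(-12 + 7) + 16*28 = 12/(-5) + 448 = -1/5*12 + 448 = -12/5 + 448 = 2228/5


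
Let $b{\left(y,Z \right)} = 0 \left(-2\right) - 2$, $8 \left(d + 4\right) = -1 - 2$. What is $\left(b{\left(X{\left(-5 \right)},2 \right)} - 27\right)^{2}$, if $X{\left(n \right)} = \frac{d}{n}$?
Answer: $841$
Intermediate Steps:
$d = - \frac{35}{8}$ ($d = -4 + \frac{-1 - 2}{8} = -4 + \frac{1}{8} \left(-3\right) = -4 - \frac{3}{8} = - \frac{35}{8} \approx -4.375$)
$X{\left(n \right)} = - \frac{35}{8 n}$
$b{\left(y,Z \right)} = -2$ ($b{\left(y,Z \right)} = 0 - 2 = -2$)
$\left(b{\left(X{\left(-5 \right)},2 \right)} - 27\right)^{2} = \left(-2 - 27\right)^{2} = \left(-29\right)^{2} = 841$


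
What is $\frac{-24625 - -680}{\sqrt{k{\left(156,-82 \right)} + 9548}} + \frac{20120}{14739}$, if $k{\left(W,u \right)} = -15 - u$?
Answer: $\frac{20120}{14739} - \frac{4789 \sqrt{9615}}{1923} \approx -242.83$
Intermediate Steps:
$\frac{-24625 - -680}{\sqrt{k{\left(156,-82 \right)} + 9548}} + \frac{20120}{14739} = \frac{-24625 - -680}{\sqrt{\left(-15 - -82\right) + 9548}} + \frac{20120}{14739} = \frac{-24625 + 680}{\sqrt{\left(-15 + 82\right) + 9548}} + 20120 \cdot \frac{1}{14739} = - \frac{23945}{\sqrt{67 + 9548}} + \frac{20120}{14739} = - \frac{23945}{\sqrt{9615}} + \frac{20120}{14739} = - 23945 \frac{\sqrt{9615}}{9615} + \frac{20120}{14739} = - \frac{4789 \sqrt{9615}}{1923} + \frac{20120}{14739} = \frac{20120}{14739} - \frac{4789 \sqrt{9615}}{1923}$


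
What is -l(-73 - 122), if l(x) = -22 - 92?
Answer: 114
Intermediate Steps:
l(x) = -114
-l(-73 - 122) = -1*(-114) = 114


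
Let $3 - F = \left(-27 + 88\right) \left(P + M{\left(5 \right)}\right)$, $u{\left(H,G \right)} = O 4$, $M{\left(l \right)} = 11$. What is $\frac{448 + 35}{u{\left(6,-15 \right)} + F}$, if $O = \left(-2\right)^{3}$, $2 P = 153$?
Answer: $- \frac{966}{10733} \approx -0.090003$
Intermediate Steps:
$P = \frac{153}{2}$ ($P = \frac{1}{2} \cdot 153 = \frac{153}{2} \approx 76.5$)
$O = -8$
$u{\left(H,G \right)} = -32$ ($u{\left(H,G \right)} = \left(-8\right) 4 = -32$)
$F = - \frac{10669}{2}$ ($F = 3 - \left(-27 + 88\right) \left(\frac{153}{2} + 11\right) = 3 - 61 \cdot \frac{175}{2} = 3 - \frac{10675}{2} = - \frac{10669}{2} \approx -5334.5$)
$\frac{448 + 35}{u{\left(6,-15 \right)} + F} = \frac{448 + 35}{-32 - \frac{10669}{2}} = \frac{483}{- \frac{10733}{2}} = 483 \left(- \frac{2}{10733}\right) = - \frac{966}{10733}$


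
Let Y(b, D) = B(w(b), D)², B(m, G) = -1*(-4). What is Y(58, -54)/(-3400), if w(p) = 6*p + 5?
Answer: -2/425 ≈ -0.0047059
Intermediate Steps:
w(p) = 5 + 6*p
B(m, G) = 4
Y(b, D) = 16 (Y(b, D) = 4² = 16)
Y(58, -54)/(-3400) = 16/(-3400) = 16*(-1/3400) = -2/425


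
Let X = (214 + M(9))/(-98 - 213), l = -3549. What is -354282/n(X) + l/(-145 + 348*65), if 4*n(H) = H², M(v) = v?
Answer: -3080559364536021/1117659275 ≈ -2.7563e+6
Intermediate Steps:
X = -223/311 (X = (214 + 9)/(-98 - 213) = 223/(-311) = 223*(-1/311) = -223/311 ≈ -0.71704)
n(H) = H²/4
-354282/n(X) + l/(-145 + 348*65) = -354282/((-223/311)²/4) - 3549/(-145 + 348*65) = -354282/((¼)*(49729/96721)) - 3549/(-145 + 22620) = -354282/49729/386884 - 3549/22475 = -354282*386884/49729 - 3549*1/22475 = -137066037288/49729 - 3549/22475 = -3080559364536021/1117659275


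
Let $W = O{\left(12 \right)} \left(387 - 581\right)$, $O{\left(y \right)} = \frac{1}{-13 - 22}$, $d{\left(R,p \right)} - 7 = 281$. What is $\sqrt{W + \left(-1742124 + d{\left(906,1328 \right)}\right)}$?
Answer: $\frac{i \sqrt{2133742310}}{35} \approx 1319.8 i$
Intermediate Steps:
$d{\left(R,p \right)} = 288$ ($d{\left(R,p \right)} = 7 + 281 = 288$)
$O{\left(y \right)} = - \frac{1}{35}$ ($O{\left(y \right)} = \frac{1}{-35} = - \frac{1}{35}$)
$W = \frac{194}{35}$ ($W = - \frac{387 - 581}{35} = \left(- \frac{1}{35}\right) \left(-194\right) = \frac{194}{35} \approx 5.5429$)
$\sqrt{W + \left(-1742124 + d{\left(906,1328 \right)}\right)} = \sqrt{\frac{194}{35} + \left(-1742124 + 288\right)} = \sqrt{\frac{194}{35} - 1741836} = \sqrt{- \frac{60964066}{35}} = \frac{i \sqrt{2133742310}}{35}$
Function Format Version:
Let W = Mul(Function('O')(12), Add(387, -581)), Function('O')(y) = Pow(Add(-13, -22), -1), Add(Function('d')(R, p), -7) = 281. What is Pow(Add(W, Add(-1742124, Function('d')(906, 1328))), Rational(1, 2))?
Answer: Mul(Rational(1, 35), I, Pow(2133742310, Rational(1, 2))) ≈ Mul(1319.8, I)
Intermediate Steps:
Function('d')(R, p) = 288 (Function('d')(R, p) = Add(7, 281) = 288)
Function('O')(y) = Rational(-1, 35) (Function('O')(y) = Pow(-35, -1) = Rational(-1, 35))
W = Rational(194, 35) (W = Mul(Rational(-1, 35), Add(387, -581)) = Mul(Rational(-1, 35), -194) = Rational(194, 35) ≈ 5.5429)
Pow(Add(W, Add(-1742124, Function('d')(906, 1328))), Rational(1, 2)) = Pow(Add(Rational(194, 35), Add(-1742124, 288)), Rational(1, 2)) = Pow(Add(Rational(194, 35), -1741836), Rational(1, 2)) = Pow(Rational(-60964066, 35), Rational(1, 2)) = Mul(Rational(1, 35), I, Pow(2133742310, Rational(1, 2)))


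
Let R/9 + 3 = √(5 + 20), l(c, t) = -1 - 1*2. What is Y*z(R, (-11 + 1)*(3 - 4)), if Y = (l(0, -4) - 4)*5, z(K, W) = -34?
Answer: 1190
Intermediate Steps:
l(c, t) = -3 (l(c, t) = -1 - 2 = -3)
R = 18 (R = -27 + 9*√(5 + 20) = -27 + 9*√25 = -27 + 9*5 = -27 + 45 = 18)
Y = -35 (Y = (-3 - 4)*5 = -7*5 = -35)
Y*z(R, (-11 + 1)*(3 - 4)) = -35*(-34) = 1190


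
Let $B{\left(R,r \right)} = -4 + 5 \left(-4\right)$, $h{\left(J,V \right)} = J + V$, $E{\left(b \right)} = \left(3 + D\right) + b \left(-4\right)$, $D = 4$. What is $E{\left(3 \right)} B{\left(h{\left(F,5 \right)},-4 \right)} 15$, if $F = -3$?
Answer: $1800$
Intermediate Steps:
$E{\left(b \right)} = 7 - 4 b$ ($E{\left(b \right)} = \left(3 + 4\right) + b \left(-4\right) = 7 - 4 b$)
$B{\left(R,r \right)} = -24$ ($B{\left(R,r \right)} = -4 - 20 = -24$)
$E{\left(3 \right)} B{\left(h{\left(F,5 \right)},-4 \right)} 15 = \left(7 - 12\right) \left(-24\right) 15 = \left(-5\right) \left(-24\right) 15 = 120 \cdot 15 = 1800$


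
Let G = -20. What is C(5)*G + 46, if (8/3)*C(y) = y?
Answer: 17/2 ≈ 8.5000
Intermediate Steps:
C(y) = 3*y/8
C(5)*G + 46 = ((3/8)*5)*(-20) + 46 = (15/8)*(-20) + 46 = -75/2 + 46 = 17/2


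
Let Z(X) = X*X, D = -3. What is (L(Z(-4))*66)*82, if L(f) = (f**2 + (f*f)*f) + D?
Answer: 23536788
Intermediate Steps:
Z(X) = X**2
L(f) = -3 + f**2 + f**3 (L(f) = (f**2 + (f*f)*f) - 3 = (f**2 + f**2*f) - 3 = (f**2 + f**3) - 3 = -3 + f**2 + f**3)
(L(Z(-4))*66)*82 = ((-3 + ((-4)**2)**2 + ((-4)**2)**3)*66)*82 = ((-3 + 16**2 + 16**3)*66)*82 = ((-3 + 256 + 4096)*66)*82 = (4349*66)*82 = 287034*82 = 23536788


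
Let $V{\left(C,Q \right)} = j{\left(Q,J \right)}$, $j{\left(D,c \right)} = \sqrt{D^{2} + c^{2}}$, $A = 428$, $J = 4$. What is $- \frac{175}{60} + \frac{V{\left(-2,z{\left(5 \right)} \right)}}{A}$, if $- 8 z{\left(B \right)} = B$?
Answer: $- \frac{35}{12} + \frac{\sqrt{1049}}{3424} \approx -2.9072$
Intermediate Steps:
$z{\left(B \right)} = - \frac{B}{8}$
$V{\left(C,Q \right)} = \sqrt{16 + Q^{2}}$ ($V{\left(C,Q \right)} = \sqrt{Q^{2} + 4^{2}} = \sqrt{Q^{2} + 16} = \sqrt{16 + Q^{2}}$)
$- \frac{175}{60} + \frac{V{\left(-2,z{\left(5 \right)} \right)}}{A} = - \frac{175}{60} + \frac{\sqrt{16 + \left(\left(- \frac{1}{8}\right) 5\right)^{2}}}{428} = \left(-175\right) \frac{1}{60} + \sqrt{16 + \left(- \frac{5}{8}\right)^{2}} \cdot \frac{1}{428} = - \frac{35}{12} + \sqrt{16 + \frac{25}{64}} \cdot \frac{1}{428} = - \frac{35}{12} + \sqrt{\frac{1049}{64}} \cdot \frac{1}{428} = - \frac{35}{12} + \frac{\sqrt{1049}}{8} \cdot \frac{1}{428} = - \frac{35}{12} + \frac{\sqrt{1049}}{3424}$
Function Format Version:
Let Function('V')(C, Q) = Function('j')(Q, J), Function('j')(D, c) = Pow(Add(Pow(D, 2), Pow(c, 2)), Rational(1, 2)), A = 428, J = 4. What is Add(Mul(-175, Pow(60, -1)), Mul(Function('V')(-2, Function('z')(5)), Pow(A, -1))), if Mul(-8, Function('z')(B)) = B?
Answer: Add(Rational(-35, 12), Mul(Rational(1, 3424), Pow(1049, Rational(1, 2)))) ≈ -2.9072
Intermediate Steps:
Function('z')(B) = Mul(Rational(-1, 8), B)
Function('V')(C, Q) = Pow(Add(16, Pow(Q, 2)), Rational(1, 2)) (Function('V')(C, Q) = Pow(Add(Pow(Q, 2), Pow(4, 2)), Rational(1, 2)) = Pow(Add(Pow(Q, 2), 16), Rational(1, 2)) = Pow(Add(16, Pow(Q, 2)), Rational(1, 2)))
Add(Mul(-175, Pow(60, -1)), Mul(Function('V')(-2, Function('z')(5)), Pow(A, -1))) = Add(Mul(-175, Pow(60, -1)), Mul(Pow(Add(16, Pow(Mul(Rational(-1, 8), 5), 2)), Rational(1, 2)), Pow(428, -1))) = Add(Mul(-175, Rational(1, 60)), Mul(Pow(Add(16, Pow(Rational(-5, 8), 2)), Rational(1, 2)), Rational(1, 428))) = Add(Rational(-35, 12), Mul(Pow(Add(16, Rational(25, 64)), Rational(1, 2)), Rational(1, 428))) = Add(Rational(-35, 12), Mul(Pow(Rational(1049, 64), Rational(1, 2)), Rational(1, 428))) = Add(Rational(-35, 12), Mul(Mul(Rational(1, 8), Pow(1049, Rational(1, 2))), Rational(1, 428))) = Add(Rational(-35, 12), Mul(Rational(1, 3424), Pow(1049, Rational(1, 2))))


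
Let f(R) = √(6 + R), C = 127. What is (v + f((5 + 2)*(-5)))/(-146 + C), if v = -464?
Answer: 464/19 - I*√29/19 ≈ 24.421 - 0.28343*I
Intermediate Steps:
(v + f((5 + 2)*(-5)))/(-146 + C) = (-464 + √(6 + (5 + 2)*(-5)))/(-146 + 127) = (-464 + √(6 + 7*(-5)))/(-19) = (-464 + √(6 - 35))*(-1/19) = (-464 + √(-29))*(-1/19) = (-464 + I*√29)*(-1/19) = 464/19 - I*√29/19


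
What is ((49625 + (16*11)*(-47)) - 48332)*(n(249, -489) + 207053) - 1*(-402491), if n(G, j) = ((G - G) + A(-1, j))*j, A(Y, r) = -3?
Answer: -1454858589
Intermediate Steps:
n(G, j) = -3*j (n(G, j) = ((G - G) - 3)*j = (0 - 3)*j = -3*j)
((49625 + (16*11)*(-47)) - 48332)*(n(249, -489) + 207053) - 1*(-402491) = ((49625 + (16*11)*(-47)) - 48332)*(-3*(-489) + 207053) - 1*(-402491) = ((49625 + 176*(-47)) - 48332)*(1467 + 207053) + 402491 = ((49625 - 8272) - 48332)*208520 + 402491 = (41353 - 48332)*208520 + 402491 = -6979*208520 + 402491 = -1455261080 + 402491 = -1454858589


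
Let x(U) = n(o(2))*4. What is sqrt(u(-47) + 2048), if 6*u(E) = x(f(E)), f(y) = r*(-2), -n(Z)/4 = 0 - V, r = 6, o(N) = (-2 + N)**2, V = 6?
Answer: 4*sqrt(129) ≈ 45.431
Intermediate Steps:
n(Z) = 24 (n(Z) = -4*(0 - 1*6) = -4*(0 - 6) = -4*(-6) = 24)
f(y) = -12 (f(y) = 6*(-2) = -12)
x(U) = 96 (x(U) = 24*4 = 96)
u(E) = 16 (u(E) = (1/6)*96 = 16)
sqrt(u(-47) + 2048) = sqrt(16 + 2048) = sqrt(2064) = 4*sqrt(129)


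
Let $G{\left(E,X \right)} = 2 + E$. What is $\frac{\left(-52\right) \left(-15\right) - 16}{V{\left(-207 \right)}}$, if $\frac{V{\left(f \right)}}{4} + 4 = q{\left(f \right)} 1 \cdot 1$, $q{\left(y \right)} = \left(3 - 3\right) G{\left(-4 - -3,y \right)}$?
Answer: $- \frac{191}{4} \approx -47.75$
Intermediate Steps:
$q{\left(y \right)} = 0$ ($q{\left(y \right)} = \left(3 - 3\right) \left(2 - 1\right) = 0 \left(2 + \left(-4 + 3\right)\right) = 0 \left(2 - 1\right) = 0 \cdot 1 = 0$)
$V{\left(f \right)} = -16$ ($V{\left(f \right)} = -16 + 4 \cdot 0 \cdot 1 \cdot 1 = -16 + 4 \cdot 0 \cdot 1 = -16 + 4 \cdot 0 = -16 + 0 = -16$)
$\frac{\left(-52\right) \left(-15\right) - 16}{V{\left(-207 \right)}} = \frac{\left(-52\right) \left(-15\right) - 16}{-16} = \left(780 - 16\right) \left(- \frac{1}{16}\right) = 764 \left(- \frac{1}{16}\right) = - \frac{191}{4}$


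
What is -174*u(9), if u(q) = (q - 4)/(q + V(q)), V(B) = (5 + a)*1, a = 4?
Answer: -145/3 ≈ -48.333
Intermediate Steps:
V(B) = 9 (V(B) = (5 + 4)*1 = 9*1 = 9)
u(q) = (-4 + q)/(9 + q) (u(q) = (q - 4)/(q + 9) = (-4 + q)/(9 + q))
-174*u(9) = -174*(-4 + 9)/(9 + 9) = -174*5/18 = -29*5/3 = -145/3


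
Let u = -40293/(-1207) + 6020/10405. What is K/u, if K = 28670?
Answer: 72012359890/85302961 ≈ 844.20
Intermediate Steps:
u = 85302961/2511767 (u = -40293*(-1/1207) + 6020*(1/10405) = 40293/1207 + 1204/2081 = 85302961/2511767 ≈ 33.961)
K/u = 28670/(85302961/2511767) = 28670*(2511767/85302961) = 72012359890/85302961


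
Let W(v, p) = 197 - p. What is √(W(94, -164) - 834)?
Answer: I*√473 ≈ 21.749*I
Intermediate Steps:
√(W(94, -164) - 834) = √((197 - 1*(-164)) - 834) = √((197 + 164) - 834) = √(361 - 834) = √(-473) = I*√473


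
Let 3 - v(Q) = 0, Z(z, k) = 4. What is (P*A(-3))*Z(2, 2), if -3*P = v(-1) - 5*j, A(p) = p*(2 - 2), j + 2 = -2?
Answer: 0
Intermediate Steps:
j = -4 (j = -2 - 2 = -4)
v(Q) = 3 (v(Q) = 3 - 1*0 = 3 + 0 = 3)
A(p) = 0 (A(p) = p*0 = 0)
P = -23/3 (P = -(3 - 5*(-4))/3 = -(3 + 20)/3 = -1/3*23 = -23/3 ≈ -7.6667)
(P*A(-3))*Z(2, 2) = -23/3*0*4 = 0*4 = 0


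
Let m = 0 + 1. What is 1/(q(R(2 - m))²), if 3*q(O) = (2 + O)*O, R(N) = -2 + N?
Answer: 9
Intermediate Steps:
m = 1
q(O) = O*(2 + O)/3 (q(O) = ((2 + O)*O)/3 = (O*(2 + O))/3 = O*(2 + O)/3)
1/(q(R(2 - m))²) = 1/(((-2 + (2 - 1*1))*(2 + (-2 + (2 - 1*1)))/3)²) = 1/(((-2 + (2 - 1))*(2 + (-2 + (2 - 1)))/3)²) = 1/(((-2 + 1)*(2 + (-2 + 1))/3)²) = 1/(((⅓)*(-1)*(2 - 1))²) = 1/(((⅓)*(-1)*1)²) = 1/((-⅓)²) = 1/(⅑) = 9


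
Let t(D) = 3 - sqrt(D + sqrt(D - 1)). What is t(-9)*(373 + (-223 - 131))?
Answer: 57 - 19*sqrt(-9 + I*sqrt(10)) ≈ 47.133 - 57.848*I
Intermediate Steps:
t(D) = 3 - sqrt(D + sqrt(-1 + D))
t(-9)*(373 + (-223 - 131)) = (3 - sqrt(-9 + sqrt(-1 - 9)))*(373 + (-223 - 131)) = (3 - sqrt(-9 + sqrt(-10)))*(373 - 354) = (3 - sqrt(-9 + I*sqrt(10)))*19 = 57 - 19*sqrt(-9 + I*sqrt(10))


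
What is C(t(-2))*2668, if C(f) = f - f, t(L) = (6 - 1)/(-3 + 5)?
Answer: 0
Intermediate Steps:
t(L) = 5/2
C(f) = 0
C(t(-2))*2668 = 0*2668 = 0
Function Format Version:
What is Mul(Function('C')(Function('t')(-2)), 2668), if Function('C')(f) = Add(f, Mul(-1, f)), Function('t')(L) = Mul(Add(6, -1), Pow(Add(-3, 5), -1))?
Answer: 0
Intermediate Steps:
Function('t')(L) = Rational(5, 2) (Function('t')(L) = Mul(5, Pow(2, -1)) = Mul(5, Rational(1, 2)) = Rational(5, 2))
Function('C')(f) = 0
Mul(Function('C')(Function('t')(-2)), 2668) = Mul(0, 2668) = 0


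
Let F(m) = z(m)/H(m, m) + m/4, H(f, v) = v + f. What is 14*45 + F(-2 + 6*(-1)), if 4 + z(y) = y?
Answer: 2515/4 ≈ 628.75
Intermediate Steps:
H(f, v) = f + v
z(y) = -4 + y
F(m) = m/4 + (-4 + m)/(2*m) (F(m) = (-4 + m)/(m + m) + m/4 = (-4 + m)/((2*m)) + m*(¼) = (-4 + m)*(1/(2*m)) + m/4 = (-4 + m)/(2*m) + m/4 = m/4 + (-4 + m)/(2*m))
14*45 + F(-2 + 6*(-1)) = 14*45 + (½ - 2/(-2 + 6*(-1)) + (-2 + 6*(-1))/4) = 630 + (½ - 2/(-2 - 6) + (-2 - 6)/4) = 630 + (½ - 2/(-8) + (¼)*(-8)) = 630 + (½ - 2*(-⅛) - 2) = 630 + (½ + ¼ - 2) = 630 - 5/4 = 2515/4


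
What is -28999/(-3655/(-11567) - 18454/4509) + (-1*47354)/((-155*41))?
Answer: 223744489673839/29111371655 ≈ 7685.8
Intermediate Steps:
-28999/(-3655/(-11567) - 18454/4509) + (-1*47354)/((-155*41)) = -28999/(-3655*(-1/11567) - 18454*1/4509) - 47354/(-6355) = -28999/(85/269 - 18454/4509) - 47354*(-1/6355) = -28999/(-4580861/1212921) + 47354/6355 = -28999*(-1212921/4580861) + 47354/6355 = 35173496079/4580861 + 47354/6355 = 223744489673839/29111371655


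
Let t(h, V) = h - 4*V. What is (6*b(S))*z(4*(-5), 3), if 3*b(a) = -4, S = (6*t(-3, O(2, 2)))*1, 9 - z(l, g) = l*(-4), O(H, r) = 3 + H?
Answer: 568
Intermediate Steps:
z(l, g) = 9 + 4*l (z(l, g) = 9 - l*(-4) = 9 - (-4)*l = 9 + 4*l)
S = -138 (S = (6*(-3 - 4*(3 + 2)))*1 = (6*(-3 - 4*5))*1 = (6*(-3 - 20))*1 = (6*(-23))*1 = -138*1 = -138)
b(a) = -4/3 (b(a) = (⅓)*(-4) = -4/3)
(6*b(S))*z(4*(-5), 3) = (6*(-4/3))*(9 + 4*(4*(-5))) = -8*(9 + 4*(-20)) = -8*(9 - 80) = -8*(-71) = 568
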